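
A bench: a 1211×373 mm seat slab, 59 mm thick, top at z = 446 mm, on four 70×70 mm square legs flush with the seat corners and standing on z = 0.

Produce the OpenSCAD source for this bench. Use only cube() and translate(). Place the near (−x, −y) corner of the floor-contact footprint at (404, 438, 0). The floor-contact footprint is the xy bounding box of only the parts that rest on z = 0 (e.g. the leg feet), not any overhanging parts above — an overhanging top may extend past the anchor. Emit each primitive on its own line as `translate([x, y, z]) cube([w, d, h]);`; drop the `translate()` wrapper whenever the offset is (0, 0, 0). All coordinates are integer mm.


// leg_h = 446 − 59 = 387
translate([404, 438, 387]) cube([1211, 373, 59]);
translate([404, 438, 0]) cube([70, 70, 387]);
translate([404, 741, 0]) cube([70, 70, 387]);
translate([1545, 438, 0]) cube([70, 70, 387]);
translate([1545, 741, 0]) cube([70, 70, 387]);


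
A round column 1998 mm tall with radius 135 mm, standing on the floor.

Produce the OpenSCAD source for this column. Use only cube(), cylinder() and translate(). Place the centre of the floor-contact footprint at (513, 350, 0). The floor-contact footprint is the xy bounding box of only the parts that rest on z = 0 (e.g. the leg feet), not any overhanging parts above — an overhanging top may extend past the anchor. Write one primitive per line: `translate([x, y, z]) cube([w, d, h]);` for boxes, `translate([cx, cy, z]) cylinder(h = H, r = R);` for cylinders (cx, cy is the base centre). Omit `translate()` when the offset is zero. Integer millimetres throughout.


translate([513, 350, 0]) cylinder(h = 1998, r = 135);


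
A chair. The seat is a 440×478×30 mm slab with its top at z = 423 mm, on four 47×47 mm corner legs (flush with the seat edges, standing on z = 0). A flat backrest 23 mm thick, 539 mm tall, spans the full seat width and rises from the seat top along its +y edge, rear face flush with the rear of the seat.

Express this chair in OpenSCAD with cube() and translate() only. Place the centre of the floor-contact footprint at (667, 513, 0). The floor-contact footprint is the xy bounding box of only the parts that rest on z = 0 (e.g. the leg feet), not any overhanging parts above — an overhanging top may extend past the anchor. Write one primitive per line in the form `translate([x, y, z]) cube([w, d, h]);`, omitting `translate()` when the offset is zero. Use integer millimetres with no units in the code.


// leg_h = 423 - 30 = 393
translate([447, 274, 393]) cube([440, 478, 30]);
translate([447, 274, 0]) cube([47, 47, 393]);
translate([840, 274, 0]) cube([47, 47, 393]);
translate([447, 705, 0]) cube([47, 47, 393]);
translate([840, 705, 0]) cube([47, 47, 393]);
translate([447, 729, 423]) cube([440, 23, 539]);


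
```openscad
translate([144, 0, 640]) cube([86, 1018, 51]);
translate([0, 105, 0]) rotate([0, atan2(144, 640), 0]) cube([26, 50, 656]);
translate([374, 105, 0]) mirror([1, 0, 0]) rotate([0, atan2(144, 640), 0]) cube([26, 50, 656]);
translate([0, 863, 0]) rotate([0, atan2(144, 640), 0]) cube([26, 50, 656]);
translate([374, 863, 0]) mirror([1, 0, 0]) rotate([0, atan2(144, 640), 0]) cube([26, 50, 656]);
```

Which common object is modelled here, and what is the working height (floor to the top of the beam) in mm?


A sawhorse. The overall height is 691 mm.

A beam across two mirrored pairs of raked legs — a sawhorse. The beam's underside is at z = 640 (matching the legs' vertical rise in atan2(144, 640)) and the beam is 51 mm tall, so its top is at 640 + 51 = 691 mm. The raked legs top out at the beam's underside, so that is the highest point.


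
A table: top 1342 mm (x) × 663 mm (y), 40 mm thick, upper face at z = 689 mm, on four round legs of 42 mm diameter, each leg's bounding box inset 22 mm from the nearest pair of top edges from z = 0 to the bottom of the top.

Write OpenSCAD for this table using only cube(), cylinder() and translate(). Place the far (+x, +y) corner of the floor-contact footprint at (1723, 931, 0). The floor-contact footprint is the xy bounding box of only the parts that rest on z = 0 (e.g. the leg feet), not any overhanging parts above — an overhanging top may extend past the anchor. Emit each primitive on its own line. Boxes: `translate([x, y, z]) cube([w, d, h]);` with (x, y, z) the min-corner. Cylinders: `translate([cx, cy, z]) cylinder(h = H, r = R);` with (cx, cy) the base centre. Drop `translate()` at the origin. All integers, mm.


translate([403, 290, 649]) cube([1342, 663, 40]);
translate([446, 333, 0]) cylinder(h = 649, r = 21);
translate([1702, 333, 0]) cylinder(h = 649, r = 21);
translate([446, 910, 0]) cylinder(h = 649, r = 21);
translate([1702, 910, 0]) cylinder(h = 649, r = 21);


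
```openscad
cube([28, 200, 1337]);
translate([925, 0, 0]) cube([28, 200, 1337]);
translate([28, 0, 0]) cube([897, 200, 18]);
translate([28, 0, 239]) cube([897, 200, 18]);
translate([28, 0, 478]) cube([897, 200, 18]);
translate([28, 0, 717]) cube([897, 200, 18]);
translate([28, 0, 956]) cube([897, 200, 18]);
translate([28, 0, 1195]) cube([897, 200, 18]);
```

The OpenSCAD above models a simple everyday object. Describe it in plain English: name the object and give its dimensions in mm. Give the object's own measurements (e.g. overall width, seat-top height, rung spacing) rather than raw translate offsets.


An open bookshelf. Two side panels, each 28 mm thick, 200 mm deep and 1337 mm tall, stand 953 mm apart (outside-to-outside). Between them sit 6 shelves, each 18 mm thick and 200 mm deep, spanning the full gap between the sides. The bottom shelf rests on the floor (its underside at z = 0) and the clear gap between one shelf's top and the next shelf's underside is 221 mm.


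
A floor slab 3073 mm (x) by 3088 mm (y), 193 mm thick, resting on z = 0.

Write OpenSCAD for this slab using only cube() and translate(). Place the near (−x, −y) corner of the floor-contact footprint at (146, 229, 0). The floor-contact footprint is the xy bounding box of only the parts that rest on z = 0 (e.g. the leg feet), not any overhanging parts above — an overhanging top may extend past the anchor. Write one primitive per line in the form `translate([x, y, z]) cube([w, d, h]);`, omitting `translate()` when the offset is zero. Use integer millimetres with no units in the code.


translate([146, 229, 0]) cube([3073, 3088, 193]);


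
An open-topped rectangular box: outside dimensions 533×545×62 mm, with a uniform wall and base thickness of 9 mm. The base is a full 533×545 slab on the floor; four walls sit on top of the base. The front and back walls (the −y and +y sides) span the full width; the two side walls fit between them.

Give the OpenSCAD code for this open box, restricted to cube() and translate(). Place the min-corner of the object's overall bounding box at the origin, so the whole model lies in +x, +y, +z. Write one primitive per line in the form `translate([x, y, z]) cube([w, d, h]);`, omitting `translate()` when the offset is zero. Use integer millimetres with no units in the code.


cube([533, 545, 9]);
translate([0, 0, 9]) cube([533, 9, 53]);
translate([0, 536, 9]) cube([533, 9, 53]);
translate([0, 9, 9]) cube([9, 527, 53]);
translate([524, 9, 9]) cube([9, 527, 53]);


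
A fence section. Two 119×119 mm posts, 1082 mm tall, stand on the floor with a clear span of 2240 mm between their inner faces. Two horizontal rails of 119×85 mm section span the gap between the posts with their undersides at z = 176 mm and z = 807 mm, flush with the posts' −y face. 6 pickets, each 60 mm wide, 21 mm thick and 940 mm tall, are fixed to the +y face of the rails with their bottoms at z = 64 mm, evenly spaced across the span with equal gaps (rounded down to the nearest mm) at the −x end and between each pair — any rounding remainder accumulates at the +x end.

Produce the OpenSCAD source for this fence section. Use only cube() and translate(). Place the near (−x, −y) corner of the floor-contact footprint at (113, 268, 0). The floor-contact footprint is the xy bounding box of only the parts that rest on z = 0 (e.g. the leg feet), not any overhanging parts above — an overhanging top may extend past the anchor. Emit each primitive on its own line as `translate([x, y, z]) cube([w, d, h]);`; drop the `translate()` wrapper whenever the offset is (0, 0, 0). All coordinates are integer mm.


translate([113, 268, 0]) cube([119, 119, 1082]);
translate([2472, 268, 0]) cube([119, 119, 1082]);
translate([232, 268, 176]) cube([2240, 119, 85]);
translate([232, 268, 807]) cube([2240, 119, 85]);
translate([500, 387, 64]) cube([60, 21, 940]);
translate([828, 387, 64]) cube([60, 21, 940]);
translate([1156, 387, 64]) cube([60, 21, 940]);
translate([1484, 387, 64]) cube([60, 21, 940]);
translate([1812, 387, 64]) cube([60, 21, 940]);
translate([2140, 387, 64]) cube([60, 21, 940]);


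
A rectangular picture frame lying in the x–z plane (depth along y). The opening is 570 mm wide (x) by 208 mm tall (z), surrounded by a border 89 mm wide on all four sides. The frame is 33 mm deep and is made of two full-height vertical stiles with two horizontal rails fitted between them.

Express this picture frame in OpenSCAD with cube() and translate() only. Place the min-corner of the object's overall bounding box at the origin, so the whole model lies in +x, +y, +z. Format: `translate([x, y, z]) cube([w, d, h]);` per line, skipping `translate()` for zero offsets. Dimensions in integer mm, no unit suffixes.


cube([89, 33, 386]);
translate([659, 0, 0]) cube([89, 33, 386]);
translate([89, 0, 0]) cube([570, 33, 89]);
translate([89, 0, 297]) cube([570, 33, 89]);


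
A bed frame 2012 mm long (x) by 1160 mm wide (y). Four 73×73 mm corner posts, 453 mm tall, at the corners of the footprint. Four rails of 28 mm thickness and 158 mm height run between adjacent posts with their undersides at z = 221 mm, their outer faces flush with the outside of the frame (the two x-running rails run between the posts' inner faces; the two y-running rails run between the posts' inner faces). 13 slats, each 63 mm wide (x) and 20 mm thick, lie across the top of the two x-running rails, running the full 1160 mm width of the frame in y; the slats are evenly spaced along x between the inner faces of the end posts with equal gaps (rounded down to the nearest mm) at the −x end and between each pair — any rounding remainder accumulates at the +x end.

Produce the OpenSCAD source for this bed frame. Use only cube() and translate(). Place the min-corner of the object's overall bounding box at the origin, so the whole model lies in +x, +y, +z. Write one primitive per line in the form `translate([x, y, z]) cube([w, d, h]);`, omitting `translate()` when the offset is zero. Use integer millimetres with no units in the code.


cube([73, 73, 453]);
translate([0, 1087, 0]) cube([73, 73, 453]);
translate([1939, 0, 0]) cube([73, 73, 453]);
translate([1939, 1087, 0]) cube([73, 73, 453]);
translate([73, 0, 221]) cube([1866, 28, 158]);
translate([73, 1132, 221]) cube([1866, 28, 158]);
translate([0, 73, 221]) cube([28, 1014, 158]);
translate([1984, 73, 221]) cube([28, 1014, 158]);
translate([147, 0, 379]) cube([63, 1160, 20]);
translate([284, 0, 379]) cube([63, 1160, 20]);
translate([421, 0, 379]) cube([63, 1160, 20]);
translate([558, 0, 379]) cube([63, 1160, 20]);
translate([695, 0, 379]) cube([63, 1160, 20]);
translate([832, 0, 379]) cube([63, 1160, 20]);
translate([969, 0, 379]) cube([63, 1160, 20]);
translate([1106, 0, 379]) cube([63, 1160, 20]);
translate([1243, 0, 379]) cube([63, 1160, 20]);
translate([1380, 0, 379]) cube([63, 1160, 20]);
translate([1517, 0, 379]) cube([63, 1160, 20]);
translate([1654, 0, 379]) cube([63, 1160, 20]);
translate([1791, 0, 379]) cube([63, 1160, 20]);


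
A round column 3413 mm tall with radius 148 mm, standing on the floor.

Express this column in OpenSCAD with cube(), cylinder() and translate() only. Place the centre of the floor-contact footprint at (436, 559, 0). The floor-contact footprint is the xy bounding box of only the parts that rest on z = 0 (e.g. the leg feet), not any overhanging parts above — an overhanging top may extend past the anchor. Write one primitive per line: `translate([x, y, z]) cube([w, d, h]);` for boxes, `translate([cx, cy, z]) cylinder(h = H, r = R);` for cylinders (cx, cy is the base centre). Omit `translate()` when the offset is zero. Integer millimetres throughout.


translate([436, 559, 0]) cylinder(h = 3413, r = 148);


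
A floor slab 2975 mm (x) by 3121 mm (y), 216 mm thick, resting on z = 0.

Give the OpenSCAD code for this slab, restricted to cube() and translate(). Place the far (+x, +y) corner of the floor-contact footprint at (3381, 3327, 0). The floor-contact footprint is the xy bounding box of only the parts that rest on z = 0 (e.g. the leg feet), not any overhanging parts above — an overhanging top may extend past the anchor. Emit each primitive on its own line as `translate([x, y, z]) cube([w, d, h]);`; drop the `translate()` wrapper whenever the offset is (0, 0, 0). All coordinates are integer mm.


translate([406, 206, 0]) cube([2975, 3121, 216]);


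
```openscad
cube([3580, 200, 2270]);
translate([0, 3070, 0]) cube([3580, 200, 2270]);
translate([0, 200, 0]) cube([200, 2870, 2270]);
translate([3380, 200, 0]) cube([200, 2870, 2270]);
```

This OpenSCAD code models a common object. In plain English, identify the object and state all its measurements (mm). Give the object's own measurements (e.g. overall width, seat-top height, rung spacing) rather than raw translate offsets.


The wall frame of a small rectangular building: four walls, each 2270 mm tall and 200 mm thick, enclosing a footprint 3580 mm (x) by 3270 mm (y) outside-to-outside, with no floor or roof. The front and back walls (the −y and +y sides) span the full width; the two side walls fit between them.


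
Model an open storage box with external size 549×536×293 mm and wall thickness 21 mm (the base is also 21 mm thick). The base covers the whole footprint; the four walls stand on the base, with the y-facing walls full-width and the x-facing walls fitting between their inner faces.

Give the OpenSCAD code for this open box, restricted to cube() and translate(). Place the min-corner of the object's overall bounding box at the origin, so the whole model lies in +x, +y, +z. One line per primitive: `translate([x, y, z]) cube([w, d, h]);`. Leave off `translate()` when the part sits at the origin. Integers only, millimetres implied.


cube([549, 536, 21]);
translate([0, 0, 21]) cube([549, 21, 272]);
translate([0, 515, 21]) cube([549, 21, 272]);
translate([0, 21, 21]) cube([21, 494, 272]);
translate([528, 21, 21]) cube([21, 494, 272]);


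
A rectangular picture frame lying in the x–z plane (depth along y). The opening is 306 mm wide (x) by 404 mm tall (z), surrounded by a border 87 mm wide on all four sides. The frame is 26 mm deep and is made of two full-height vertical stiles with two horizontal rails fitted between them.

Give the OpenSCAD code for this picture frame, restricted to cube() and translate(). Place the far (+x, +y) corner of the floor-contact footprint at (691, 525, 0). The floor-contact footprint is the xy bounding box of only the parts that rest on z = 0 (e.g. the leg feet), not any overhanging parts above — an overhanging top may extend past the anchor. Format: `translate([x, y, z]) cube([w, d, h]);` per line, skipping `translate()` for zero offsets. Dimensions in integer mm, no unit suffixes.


translate([211, 499, 0]) cube([87, 26, 578]);
translate([604, 499, 0]) cube([87, 26, 578]);
translate([298, 499, 0]) cube([306, 26, 87]);
translate([298, 499, 491]) cube([306, 26, 87]);


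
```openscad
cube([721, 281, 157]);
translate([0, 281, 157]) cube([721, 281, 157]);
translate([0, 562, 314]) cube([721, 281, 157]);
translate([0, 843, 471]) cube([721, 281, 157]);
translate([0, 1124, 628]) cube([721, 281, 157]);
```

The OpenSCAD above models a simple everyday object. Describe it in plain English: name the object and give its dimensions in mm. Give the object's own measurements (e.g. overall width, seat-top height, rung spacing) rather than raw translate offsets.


A straight staircase of 5 solid steps. Each step is 721 mm wide (x), 281 mm deep (y, the going) and 157 mm tall (the rise). The first step rests on the floor; each subsequent step sits one going further in +y and one rise higher in +z, directly behind and above the previous step with no overlap.


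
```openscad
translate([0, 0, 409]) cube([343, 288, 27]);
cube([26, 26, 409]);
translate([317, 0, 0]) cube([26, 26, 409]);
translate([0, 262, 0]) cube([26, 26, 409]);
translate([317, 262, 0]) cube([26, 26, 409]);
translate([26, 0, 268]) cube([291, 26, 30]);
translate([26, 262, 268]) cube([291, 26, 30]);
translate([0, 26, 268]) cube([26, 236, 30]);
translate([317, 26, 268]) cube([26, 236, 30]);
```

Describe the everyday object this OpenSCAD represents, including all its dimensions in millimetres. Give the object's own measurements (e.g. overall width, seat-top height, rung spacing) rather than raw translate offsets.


A four-legged stool. The seat is a 343×288×27 mm slab whose top surface is at z = 436 mm; four square legs, each 26×26 mm in cross-section, run from the floor (z = 0) to the underside of the seat, each flush with a corner of the seat. Four stretchers, 26 mm wide and 30 mm tall, connect adjacent legs with their undersides at z = 268 mm, each running between the inner faces of the legs it joins and aligned with the legs' outer faces on the other axis.


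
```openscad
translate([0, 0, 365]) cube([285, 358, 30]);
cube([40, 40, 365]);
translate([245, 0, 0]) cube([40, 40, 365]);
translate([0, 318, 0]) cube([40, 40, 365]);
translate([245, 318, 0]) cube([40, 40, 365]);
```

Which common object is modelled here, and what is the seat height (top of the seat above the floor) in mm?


A stool. The seat height is 395 mm.

A 285×358×30 slab at z = 365 on four corner posts — a stool. The seat top is 365 + 30 = 395 mm.


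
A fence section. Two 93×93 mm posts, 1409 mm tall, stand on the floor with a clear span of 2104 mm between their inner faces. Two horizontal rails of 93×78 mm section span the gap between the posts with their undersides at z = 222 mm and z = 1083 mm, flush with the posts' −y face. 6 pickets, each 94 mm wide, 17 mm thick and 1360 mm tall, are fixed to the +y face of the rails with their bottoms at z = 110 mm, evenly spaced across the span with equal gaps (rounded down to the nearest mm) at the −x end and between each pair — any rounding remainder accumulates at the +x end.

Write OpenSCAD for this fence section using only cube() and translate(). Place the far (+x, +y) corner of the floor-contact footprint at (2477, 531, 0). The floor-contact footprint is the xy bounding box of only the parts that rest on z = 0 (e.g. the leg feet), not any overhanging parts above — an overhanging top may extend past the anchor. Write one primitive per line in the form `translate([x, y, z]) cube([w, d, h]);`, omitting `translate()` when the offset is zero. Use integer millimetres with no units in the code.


translate([187, 438, 0]) cube([93, 93, 1409]);
translate([2384, 438, 0]) cube([93, 93, 1409]);
translate([280, 438, 222]) cube([2104, 93, 78]);
translate([280, 438, 1083]) cube([2104, 93, 78]);
translate([500, 531, 110]) cube([94, 17, 1360]);
translate([814, 531, 110]) cube([94, 17, 1360]);
translate([1128, 531, 110]) cube([94, 17, 1360]);
translate([1442, 531, 110]) cube([94, 17, 1360]);
translate([1756, 531, 110]) cube([94, 17, 1360]);
translate([2070, 531, 110]) cube([94, 17, 1360]);


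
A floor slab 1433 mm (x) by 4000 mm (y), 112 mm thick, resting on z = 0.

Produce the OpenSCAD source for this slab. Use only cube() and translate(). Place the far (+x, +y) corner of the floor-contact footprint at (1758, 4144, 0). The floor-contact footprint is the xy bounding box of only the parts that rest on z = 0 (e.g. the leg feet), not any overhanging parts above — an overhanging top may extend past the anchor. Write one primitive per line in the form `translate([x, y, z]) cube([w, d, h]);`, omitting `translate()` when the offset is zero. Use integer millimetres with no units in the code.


translate([325, 144, 0]) cube([1433, 4000, 112]);


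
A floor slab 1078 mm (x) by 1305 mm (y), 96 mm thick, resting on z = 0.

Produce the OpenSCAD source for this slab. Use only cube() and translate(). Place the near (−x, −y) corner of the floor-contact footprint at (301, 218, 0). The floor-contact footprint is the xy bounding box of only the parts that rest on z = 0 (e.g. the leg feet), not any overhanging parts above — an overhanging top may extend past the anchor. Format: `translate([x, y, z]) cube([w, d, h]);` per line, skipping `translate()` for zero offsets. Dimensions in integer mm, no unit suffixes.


translate([301, 218, 0]) cube([1078, 1305, 96]);


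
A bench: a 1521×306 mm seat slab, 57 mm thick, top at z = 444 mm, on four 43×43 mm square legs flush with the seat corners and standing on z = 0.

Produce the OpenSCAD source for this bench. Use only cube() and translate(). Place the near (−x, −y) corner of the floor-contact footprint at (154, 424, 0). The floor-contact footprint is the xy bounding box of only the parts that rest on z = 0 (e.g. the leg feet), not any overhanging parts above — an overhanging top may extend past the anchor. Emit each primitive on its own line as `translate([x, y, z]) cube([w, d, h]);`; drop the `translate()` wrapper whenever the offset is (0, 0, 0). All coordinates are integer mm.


translate([154, 424, 387]) cube([1521, 306, 57]);
translate([154, 424, 0]) cube([43, 43, 387]);
translate([154, 687, 0]) cube([43, 43, 387]);
translate([1632, 424, 0]) cube([43, 43, 387]);
translate([1632, 687, 0]) cube([43, 43, 387]);


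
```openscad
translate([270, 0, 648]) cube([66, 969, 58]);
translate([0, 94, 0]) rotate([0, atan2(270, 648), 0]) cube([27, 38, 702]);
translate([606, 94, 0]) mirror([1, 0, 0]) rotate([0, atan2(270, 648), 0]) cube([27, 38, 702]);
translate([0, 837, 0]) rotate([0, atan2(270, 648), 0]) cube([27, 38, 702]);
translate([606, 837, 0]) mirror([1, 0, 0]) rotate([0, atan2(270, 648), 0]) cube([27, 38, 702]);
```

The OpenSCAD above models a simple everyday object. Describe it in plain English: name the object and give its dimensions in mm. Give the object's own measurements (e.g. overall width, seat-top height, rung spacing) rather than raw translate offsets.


A sawhorse. A 66×969×58 mm beam (x, y, z) sits on two A-frame leg pairs. Each pair is two raked legs of 27×38 mm section (38 mm along y) splaying symmetrically in x. Each leg rises 648 mm vertically over 270 mm of horizontal reach and is 702 mm long along its own axis. Every leg's outer bottom edge rests on the floor and its outer top edge meets a bottom edge of the beam — the left legs (tilting toward +x) meet the beam's −x bottom edge, the right legs (their mirror images, tilting toward −x) meet its +x bottom edge — so the leg tops tuck under the beam, the beam's underside is 648 mm above the floor, and the feet are 606 mm apart outside-to-outside with the beam centred between them. The two leg pairs are set in 94 mm from either end of the beam.


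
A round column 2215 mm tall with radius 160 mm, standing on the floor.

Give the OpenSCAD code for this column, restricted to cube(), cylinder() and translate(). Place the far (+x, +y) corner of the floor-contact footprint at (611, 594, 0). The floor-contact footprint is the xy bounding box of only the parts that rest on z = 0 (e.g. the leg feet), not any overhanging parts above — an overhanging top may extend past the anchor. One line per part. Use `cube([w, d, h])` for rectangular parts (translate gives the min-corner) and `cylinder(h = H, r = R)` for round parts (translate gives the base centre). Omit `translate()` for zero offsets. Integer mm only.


translate([451, 434, 0]) cylinder(h = 2215, r = 160);


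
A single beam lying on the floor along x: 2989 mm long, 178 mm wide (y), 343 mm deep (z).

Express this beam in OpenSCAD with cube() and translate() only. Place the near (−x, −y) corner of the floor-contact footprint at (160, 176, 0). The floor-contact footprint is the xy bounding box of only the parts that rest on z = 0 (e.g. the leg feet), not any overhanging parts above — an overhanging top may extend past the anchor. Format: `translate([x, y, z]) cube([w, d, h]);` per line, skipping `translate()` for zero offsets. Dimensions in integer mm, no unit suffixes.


translate([160, 176, 0]) cube([2989, 178, 343]);


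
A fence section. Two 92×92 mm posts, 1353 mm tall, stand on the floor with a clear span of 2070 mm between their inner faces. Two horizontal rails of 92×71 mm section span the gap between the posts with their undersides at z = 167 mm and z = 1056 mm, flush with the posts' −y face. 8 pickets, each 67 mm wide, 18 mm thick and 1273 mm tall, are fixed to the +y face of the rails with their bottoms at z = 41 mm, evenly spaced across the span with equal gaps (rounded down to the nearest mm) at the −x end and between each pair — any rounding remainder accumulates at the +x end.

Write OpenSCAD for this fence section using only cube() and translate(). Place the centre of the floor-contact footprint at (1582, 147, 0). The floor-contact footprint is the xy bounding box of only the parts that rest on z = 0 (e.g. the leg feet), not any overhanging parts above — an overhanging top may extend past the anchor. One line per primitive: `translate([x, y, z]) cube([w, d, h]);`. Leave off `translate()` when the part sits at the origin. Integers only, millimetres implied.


translate([455, 101, 0]) cube([92, 92, 1353]);
translate([2617, 101, 0]) cube([92, 92, 1353]);
translate([547, 101, 167]) cube([2070, 92, 71]);
translate([547, 101, 1056]) cube([2070, 92, 71]);
translate([717, 193, 41]) cube([67, 18, 1273]);
translate([954, 193, 41]) cube([67, 18, 1273]);
translate([1191, 193, 41]) cube([67, 18, 1273]);
translate([1428, 193, 41]) cube([67, 18, 1273]);
translate([1665, 193, 41]) cube([67, 18, 1273]);
translate([1902, 193, 41]) cube([67, 18, 1273]);
translate([2139, 193, 41]) cube([67, 18, 1273]);
translate([2376, 193, 41]) cube([67, 18, 1273]);


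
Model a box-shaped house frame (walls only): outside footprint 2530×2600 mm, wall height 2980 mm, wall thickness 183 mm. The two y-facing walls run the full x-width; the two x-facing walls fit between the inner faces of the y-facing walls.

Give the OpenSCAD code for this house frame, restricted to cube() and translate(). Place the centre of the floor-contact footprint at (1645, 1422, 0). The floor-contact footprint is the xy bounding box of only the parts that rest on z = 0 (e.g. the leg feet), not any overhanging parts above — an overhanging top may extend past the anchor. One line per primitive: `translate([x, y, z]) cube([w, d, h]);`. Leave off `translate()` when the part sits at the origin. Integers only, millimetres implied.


translate([380, 122, 0]) cube([2530, 183, 2980]);
translate([380, 2539, 0]) cube([2530, 183, 2980]);
translate([380, 305, 0]) cube([183, 2234, 2980]);
translate([2727, 305, 0]) cube([183, 2234, 2980]);


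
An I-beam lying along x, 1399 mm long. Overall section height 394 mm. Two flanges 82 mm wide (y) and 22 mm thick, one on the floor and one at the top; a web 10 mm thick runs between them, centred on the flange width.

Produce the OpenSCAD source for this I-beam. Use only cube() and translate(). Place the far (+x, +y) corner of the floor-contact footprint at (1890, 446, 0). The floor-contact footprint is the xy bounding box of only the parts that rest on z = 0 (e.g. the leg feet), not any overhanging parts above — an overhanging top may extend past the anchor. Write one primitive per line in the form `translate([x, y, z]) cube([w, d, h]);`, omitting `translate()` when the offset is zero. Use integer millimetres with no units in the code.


translate([491, 364, 0]) cube([1399, 82, 22]);
translate([491, 400, 22]) cube([1399, 10, 350]);
translate([491, 364, 372]) cube([1399, 82, 22]);


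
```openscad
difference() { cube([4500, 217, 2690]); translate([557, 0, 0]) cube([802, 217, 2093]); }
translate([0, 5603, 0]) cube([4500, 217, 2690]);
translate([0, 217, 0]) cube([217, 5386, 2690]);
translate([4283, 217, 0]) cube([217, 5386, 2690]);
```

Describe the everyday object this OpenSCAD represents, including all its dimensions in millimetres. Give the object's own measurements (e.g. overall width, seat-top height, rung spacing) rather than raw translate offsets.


A single room: four walls, each 2690 mm tall and 217 mm thick, enclosing an outside footprint 4500×5820 mm (x × y), no floor or roof. The front and back walls (−y and +y sides) run the full x-width; the side walls fit between their inner faces. A door opening 802 mm wide and 2093 mm tall is cut through the front wall from the floor up, its −x edge 557 mm from the wall's −x end.


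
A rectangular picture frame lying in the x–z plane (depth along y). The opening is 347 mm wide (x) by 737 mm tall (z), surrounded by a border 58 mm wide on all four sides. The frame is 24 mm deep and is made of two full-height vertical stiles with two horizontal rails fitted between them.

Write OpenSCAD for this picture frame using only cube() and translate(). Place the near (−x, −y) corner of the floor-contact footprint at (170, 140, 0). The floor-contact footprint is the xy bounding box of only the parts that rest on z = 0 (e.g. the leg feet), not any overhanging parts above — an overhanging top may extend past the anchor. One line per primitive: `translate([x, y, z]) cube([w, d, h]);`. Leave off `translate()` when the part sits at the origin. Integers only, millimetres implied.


translate([170, 140, 0]) cube([58, 24, 853]);
translate([575, 140, 0]) cube([58, 24, 853]);
translate([228, 140, 0]) cube([347, 24, 58]);
translate([228, 140, 795]) cube([347, 24, 58]);


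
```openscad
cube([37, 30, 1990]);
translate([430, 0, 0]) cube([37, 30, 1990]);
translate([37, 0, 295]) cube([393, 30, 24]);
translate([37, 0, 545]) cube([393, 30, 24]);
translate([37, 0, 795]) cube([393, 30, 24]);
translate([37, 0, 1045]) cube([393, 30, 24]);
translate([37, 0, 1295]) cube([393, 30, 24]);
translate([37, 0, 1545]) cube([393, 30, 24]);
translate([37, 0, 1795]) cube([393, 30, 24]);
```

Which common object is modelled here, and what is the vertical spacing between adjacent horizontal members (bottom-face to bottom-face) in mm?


A ladder. The rung spacing is 250 mm.

Two tall 37×30 posts with 7 short bars between them — a ladder. Adjacent rungs sit at z = 295 and z = 545, so the spacing is 545 − 295 = 250 mm.


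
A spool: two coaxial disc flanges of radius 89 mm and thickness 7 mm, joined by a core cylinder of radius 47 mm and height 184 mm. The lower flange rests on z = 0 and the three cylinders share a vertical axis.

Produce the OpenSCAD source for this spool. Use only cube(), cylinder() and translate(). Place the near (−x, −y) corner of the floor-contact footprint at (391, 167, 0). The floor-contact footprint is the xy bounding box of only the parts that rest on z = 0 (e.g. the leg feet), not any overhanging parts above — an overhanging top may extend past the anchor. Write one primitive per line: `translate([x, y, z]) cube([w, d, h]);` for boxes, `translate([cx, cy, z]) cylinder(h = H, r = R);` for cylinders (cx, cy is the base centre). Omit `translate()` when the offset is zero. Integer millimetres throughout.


translate([480, 256, 0]) cylinder(h = 7, r = 89);
translate([480, 256, 7]) cylinder(h = 184, r = 47);
translate([480, 256, 191]) cylinder(h = 7, r = 89);


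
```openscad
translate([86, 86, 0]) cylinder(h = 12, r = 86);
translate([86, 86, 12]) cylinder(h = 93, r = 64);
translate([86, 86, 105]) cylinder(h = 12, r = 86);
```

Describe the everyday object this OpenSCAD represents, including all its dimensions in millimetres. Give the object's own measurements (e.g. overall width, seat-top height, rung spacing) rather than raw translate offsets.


A spool: two coaxial disc flanges of radius 86 mm and thickness 12 mm, joined by a core cylinder of radius 64 mm and height 93 mm. The lower flange rests on z = 0 and the three cylinders share a vertical axis.


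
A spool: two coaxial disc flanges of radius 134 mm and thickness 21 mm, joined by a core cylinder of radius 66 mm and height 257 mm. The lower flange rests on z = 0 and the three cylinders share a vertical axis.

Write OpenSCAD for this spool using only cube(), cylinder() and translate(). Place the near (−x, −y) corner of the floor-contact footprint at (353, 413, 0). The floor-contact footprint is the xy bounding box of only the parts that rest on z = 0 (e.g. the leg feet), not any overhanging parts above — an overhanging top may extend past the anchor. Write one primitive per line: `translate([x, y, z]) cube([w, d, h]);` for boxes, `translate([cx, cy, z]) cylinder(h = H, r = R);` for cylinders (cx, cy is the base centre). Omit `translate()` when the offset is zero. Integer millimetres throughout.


translate([487, 547, 0]) cylinder(h = 21, r = 134);
translate([487, 547, 21]) cylinder(h = 257, r = 66);
translate([487, 547, 278]) cylinder(h = 21, r = 134);


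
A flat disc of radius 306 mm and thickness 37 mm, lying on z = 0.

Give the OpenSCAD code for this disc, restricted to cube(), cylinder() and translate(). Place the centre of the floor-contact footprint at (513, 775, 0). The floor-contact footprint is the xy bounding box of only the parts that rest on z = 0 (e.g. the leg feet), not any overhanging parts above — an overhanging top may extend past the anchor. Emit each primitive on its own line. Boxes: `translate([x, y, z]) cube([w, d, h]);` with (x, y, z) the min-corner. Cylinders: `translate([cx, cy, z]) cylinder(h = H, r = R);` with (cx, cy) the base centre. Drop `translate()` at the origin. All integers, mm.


translate([513, 775, 0]) cylinder(h = 37, r = 306);


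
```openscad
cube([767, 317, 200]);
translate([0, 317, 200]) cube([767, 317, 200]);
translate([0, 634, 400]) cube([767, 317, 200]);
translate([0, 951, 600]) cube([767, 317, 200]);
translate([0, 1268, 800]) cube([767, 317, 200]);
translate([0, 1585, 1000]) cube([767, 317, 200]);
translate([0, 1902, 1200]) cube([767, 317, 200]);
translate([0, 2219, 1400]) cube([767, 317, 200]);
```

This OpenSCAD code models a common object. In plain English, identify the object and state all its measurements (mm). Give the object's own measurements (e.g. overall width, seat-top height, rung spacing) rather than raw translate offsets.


A straight staircase of 8 solid steps. Each step is 767 mm wide (x), 317 mm deep (y, the going) and 200 mm tall (the rise). The first step rests on the floor; each subsequent step sits one going further in +y and one rise higher in +z, directly behind and above the previous step with no overlap.


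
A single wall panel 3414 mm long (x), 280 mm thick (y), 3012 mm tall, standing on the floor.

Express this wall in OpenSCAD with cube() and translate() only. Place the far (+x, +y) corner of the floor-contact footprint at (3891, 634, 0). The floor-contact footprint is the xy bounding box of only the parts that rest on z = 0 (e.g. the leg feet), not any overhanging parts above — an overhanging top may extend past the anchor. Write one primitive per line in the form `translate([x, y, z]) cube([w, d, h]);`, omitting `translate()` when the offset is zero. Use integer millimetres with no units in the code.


translate([477, 354, 0]) cube([3414, 280, 3012]);


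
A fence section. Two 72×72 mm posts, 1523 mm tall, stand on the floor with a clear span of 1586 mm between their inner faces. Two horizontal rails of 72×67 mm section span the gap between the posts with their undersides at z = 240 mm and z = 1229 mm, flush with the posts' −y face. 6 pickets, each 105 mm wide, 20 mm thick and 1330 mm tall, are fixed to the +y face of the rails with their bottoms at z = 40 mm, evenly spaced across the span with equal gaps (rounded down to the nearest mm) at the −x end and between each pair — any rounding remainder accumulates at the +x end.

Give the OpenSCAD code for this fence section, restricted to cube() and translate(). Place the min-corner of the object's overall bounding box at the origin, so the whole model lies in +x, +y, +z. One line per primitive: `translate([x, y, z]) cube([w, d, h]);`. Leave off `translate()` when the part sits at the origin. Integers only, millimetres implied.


cube([72, 72, 1523]);
translate([1658, 0, 0]) cube([72, 72, 1523]);
translate([72, 0, 240]) cube([1586, 72, 67]);
translate([72, 0, 1229]) cube([1586, 72, 67]);
translate([208, 72, 40]) cube([105, 20, 1330]);
translate([449, 72, 40]) cube([105, 20, 1330]);
translate([690, 72, 40]) cube([105, 20, 1330]);
translate([931, 72, 40]) cube([105, 20, 1330]);
translate([1172, 72, 40]) cube([105, 20, 1330]);
translate([1413, 72, 40]) cube([105, 20, 1330]);


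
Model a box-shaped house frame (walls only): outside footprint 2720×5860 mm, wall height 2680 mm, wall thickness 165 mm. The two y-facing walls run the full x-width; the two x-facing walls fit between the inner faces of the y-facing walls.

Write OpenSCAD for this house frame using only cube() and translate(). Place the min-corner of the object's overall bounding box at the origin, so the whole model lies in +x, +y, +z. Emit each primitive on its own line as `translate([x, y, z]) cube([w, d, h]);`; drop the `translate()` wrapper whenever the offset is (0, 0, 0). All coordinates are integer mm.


cube([2720, 165, 2680]);
translate([0, 5695, 0]) cube([2720, 165, 2680]);
translate([0, 165, 0]) cube([165, 5530, 2680]);
translate([2555, 165, 0]) cube([165, 5530, 2680]);


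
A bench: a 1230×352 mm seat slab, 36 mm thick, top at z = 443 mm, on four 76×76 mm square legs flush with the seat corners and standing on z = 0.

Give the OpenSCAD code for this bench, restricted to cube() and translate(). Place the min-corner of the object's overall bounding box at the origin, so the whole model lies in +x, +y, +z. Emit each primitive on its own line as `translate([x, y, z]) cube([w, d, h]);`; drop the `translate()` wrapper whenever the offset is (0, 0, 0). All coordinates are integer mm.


translate([0, 0, 407]) cube([1230, 352, 36]);
cube([76, 76, 407]);
translate([0, 276, 0]) cube([76, 76, 407]);
translate([1154, 0, 0]) cube([76, 76, 407]);
translate([1154, 276, 0]) cube([76, 76, 407]);


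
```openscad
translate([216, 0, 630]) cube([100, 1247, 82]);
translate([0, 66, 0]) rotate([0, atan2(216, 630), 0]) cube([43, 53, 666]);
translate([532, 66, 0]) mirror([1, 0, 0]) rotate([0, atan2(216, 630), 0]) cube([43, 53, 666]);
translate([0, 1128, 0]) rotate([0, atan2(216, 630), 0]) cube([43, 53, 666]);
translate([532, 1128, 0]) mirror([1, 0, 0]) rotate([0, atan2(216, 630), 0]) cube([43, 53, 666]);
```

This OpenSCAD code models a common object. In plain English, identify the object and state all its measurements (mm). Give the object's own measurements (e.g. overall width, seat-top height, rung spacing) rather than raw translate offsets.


A sawhorse. A 100×1247×82 mm beam (x, y, z) sits on two A-frame leg pairs. Each pair is two raked legs of 43×53 mm section (53 mm along y) splaying symmetrically in x. Each leg rises 630 mm vertically over 216 mm of horizontal reach and is 666 mm long along its own axis. Every leg's outer bottom edge rests on the floor and its outer top edge meets a bottom edge of the beam — the left legs (tilting toward +x) meet the beam's −x bottom edge, the right legs (their mirror images, tilting toward −x) meet its +x bottom edge — so the leg tops tuck under the beam, the beam's underside is 630 mm above the floor, and the feet are 532 mm apart outside-to-outside with the beam centred between them. The two leg pairs are set in 66 mm from either end of the beam.


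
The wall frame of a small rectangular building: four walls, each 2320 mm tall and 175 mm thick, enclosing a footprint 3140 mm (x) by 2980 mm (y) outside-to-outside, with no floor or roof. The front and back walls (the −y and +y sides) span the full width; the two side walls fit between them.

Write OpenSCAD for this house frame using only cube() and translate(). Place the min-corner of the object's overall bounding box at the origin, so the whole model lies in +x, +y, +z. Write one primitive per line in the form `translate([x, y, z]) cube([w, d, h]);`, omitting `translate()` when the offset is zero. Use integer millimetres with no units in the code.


cube([3140, 175, 2320]);
translate([0, 2805, 0]) cube([3140, 175, 2320]);
translate([0, 175, 0]) cube([175, 2630, 2320]);
translate([2965, 175, 0]) cube([175, 2630, 2320]);
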